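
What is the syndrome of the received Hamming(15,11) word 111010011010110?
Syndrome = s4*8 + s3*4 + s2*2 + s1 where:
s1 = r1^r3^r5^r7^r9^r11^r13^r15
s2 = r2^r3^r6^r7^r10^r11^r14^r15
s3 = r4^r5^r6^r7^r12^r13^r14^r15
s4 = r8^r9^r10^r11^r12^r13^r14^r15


s1=0, s2=0, s3=1, s4=1

Syndrome = 12 (error at position 12)


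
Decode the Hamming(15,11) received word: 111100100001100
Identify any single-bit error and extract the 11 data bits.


Syndrome = 2: error at position 2

Data: 10010001100 (corrected bit 2)


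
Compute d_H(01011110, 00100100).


XOR: 01111010
Count of 1s: 5

5


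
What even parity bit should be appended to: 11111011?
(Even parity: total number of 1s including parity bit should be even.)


Number of 1s in data: 7
Parity bit: 1

1


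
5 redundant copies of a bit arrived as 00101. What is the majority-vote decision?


Ones: 2 out of 5
Threshold: 3

0 (2/5 voted 1)


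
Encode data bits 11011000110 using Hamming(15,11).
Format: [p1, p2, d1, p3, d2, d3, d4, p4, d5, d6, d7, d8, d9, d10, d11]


Parity bits: p1=1, p2=1, p3=0, p4=1

111010111000110


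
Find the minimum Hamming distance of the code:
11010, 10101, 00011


Comparing all pairs, minimum distance: 3
Can detect 2 errors, correct 1 errors

3


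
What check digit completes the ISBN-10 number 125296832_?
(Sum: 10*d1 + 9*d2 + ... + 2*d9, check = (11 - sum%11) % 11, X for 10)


Weighted sum: 211
211 mod 11 = 2

Check digit: 9


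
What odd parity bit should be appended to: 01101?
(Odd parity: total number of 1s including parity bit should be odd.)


Number of 1s in data: 3
Parity bit: 0

0


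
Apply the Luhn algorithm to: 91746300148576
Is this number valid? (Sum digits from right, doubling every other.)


Luhn sum = 54
54 mod 10 = 4

Invalid (Luhn sum mod 10 = 4)


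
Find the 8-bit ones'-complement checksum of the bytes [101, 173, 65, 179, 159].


Sum = 677 mod 256 = 165
Complement = 90

90


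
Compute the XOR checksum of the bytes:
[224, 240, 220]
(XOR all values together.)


XOR chain: 224 ^ 240 ^ 220 = 204

204


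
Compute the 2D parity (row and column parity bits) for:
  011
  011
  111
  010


Row parities: 0011
Column parities: 101

Row P: 0011, Col P: 101, Corner: 0


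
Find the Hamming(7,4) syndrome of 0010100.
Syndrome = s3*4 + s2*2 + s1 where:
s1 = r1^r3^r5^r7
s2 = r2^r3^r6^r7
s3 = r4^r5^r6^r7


s1=0, s2=1, s3=1

Syndrome = 6 (error at position 6)


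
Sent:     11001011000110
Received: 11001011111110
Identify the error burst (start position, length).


XOR: 00000000111000

Burst at position 8, length 3


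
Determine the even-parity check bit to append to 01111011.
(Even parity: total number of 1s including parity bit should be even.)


Number of 1s in data: 6
Parity bit: 0

0


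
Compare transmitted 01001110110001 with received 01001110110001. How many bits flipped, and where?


XOR: 00000000000000

0 errors (received matches sent)


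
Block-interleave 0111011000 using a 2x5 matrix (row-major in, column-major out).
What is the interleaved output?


Matrix:
  01110
  11000
Read columns: 0111101000

0111101000


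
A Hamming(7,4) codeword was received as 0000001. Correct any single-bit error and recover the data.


Syndrome = 7: error at position 7

Data: 0000 (corrected bit 7)


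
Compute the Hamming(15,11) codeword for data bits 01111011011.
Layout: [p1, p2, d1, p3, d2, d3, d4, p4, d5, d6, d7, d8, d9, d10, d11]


Parity bits: p1=1, p2=1, p3=0, p4=1

110011111011011


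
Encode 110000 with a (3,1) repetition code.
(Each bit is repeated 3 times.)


Each bit -> 3 copies

111111000000000000


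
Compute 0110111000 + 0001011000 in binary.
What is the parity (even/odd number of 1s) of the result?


0110111000 = 440
0001011000 = 88
Sum = 528 = 1000010000
1s count = 2

even parity (2 ones in 1000010000)


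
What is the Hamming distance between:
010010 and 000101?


XOR: 010111
Count of 1s: 4

4


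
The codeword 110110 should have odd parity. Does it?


Number of 1s: 4

No, parity error (4 ones)


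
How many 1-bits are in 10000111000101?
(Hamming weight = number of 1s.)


Counting 1s in 10000111000101

6


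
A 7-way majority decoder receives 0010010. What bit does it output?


Ones: 2 out of 7
Threshold: 4

0 (2/7 voted 1)


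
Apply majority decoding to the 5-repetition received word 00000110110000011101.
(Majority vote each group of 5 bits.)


Groups: 00000, 11011, 00000, 11101
Majority votes: 0101

0101


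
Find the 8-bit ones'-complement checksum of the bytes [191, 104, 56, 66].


Sum = 417 mod 256 = 161
Complement = 94

94


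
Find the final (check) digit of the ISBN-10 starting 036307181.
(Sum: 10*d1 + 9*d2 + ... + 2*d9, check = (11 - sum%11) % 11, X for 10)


Weighted sum: 161
161 mod 11 = 7

Check digit: 4


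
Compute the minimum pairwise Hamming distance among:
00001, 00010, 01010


Comparing all pairs, minimum distance: 1
Can detect 0 errors, correct 0 errors

1


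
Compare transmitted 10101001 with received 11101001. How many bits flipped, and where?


XOR: 01000000

1 error(s) at position(s): 1


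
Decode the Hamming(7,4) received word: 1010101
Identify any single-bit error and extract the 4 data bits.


Syndrome = 0: no error detected

Data: 1101 (no errors)


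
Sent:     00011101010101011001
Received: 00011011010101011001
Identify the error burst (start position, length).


XOR: 00000110000000000000

Burst at position 5, length 2


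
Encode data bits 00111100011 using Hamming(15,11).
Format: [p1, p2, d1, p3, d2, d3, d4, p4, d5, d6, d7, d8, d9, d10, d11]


Parity bits: p1=1, p2=1, p3=0, p4=0

110001101100011


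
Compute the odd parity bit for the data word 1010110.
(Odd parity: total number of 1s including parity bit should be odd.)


Number of 1s in data: 4
Parity bit: 1

1


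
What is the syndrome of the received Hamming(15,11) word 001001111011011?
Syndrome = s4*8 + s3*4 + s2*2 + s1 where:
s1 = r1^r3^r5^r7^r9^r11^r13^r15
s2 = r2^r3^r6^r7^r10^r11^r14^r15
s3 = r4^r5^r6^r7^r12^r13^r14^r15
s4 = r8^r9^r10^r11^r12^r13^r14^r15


s1=1, s2=0, s3=1, s4=0

Syndrome = 5 (error at position 5)


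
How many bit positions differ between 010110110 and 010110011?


XOR: 000000101
Count of 1s: 2

2


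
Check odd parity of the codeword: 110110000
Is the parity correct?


Number of 1s: 4

No, parity error (4 ones)


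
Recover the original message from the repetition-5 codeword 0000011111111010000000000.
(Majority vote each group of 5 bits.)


Groups: 00000, 11111, 11101, 00000, 00000
Majority votes: 01100

01100


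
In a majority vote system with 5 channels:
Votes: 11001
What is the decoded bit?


Ones: 3 out of 5
Threshold: 3

1 (3/5 voted 1)


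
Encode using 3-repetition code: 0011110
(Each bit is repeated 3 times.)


Each bit -> 3 copies

000000111111111111000


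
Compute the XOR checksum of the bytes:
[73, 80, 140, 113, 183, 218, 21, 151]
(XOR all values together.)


XOR chain: 73 ^ 80 ^ 140 ^ 113 ^ 183 ^ 218 ^ 21 ^ 151 = 11

11


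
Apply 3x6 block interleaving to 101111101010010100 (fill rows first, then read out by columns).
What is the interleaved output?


Matrix:
  101111
  101010
  010100
Read columns: 110001110101110100

110001110101110100


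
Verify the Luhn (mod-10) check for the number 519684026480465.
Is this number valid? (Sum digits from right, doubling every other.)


Luhn sum = 73
73 mod 10 = 3

Invalid (Luhn sum mod 10 = 3)


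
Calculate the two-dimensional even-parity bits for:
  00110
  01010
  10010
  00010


Row parities: 0001
Column parities: 11100

Row P: 0001, Col P: 11100, Corner: 1


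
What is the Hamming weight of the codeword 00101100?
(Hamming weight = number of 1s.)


Counting 1s in 00101100

3


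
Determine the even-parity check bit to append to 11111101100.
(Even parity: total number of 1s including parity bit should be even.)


Number of 1s in data: 8
Parity bit: 0

0


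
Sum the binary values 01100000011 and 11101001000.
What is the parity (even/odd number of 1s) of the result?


01100000011 = 771
11101001000 = 1864
Sum = 2635 = 101001001011
1s count = 6

even parity (6 ones in 101001001011)


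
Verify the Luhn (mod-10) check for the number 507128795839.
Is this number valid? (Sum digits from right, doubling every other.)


Luhn sum = 57
57 mod 10 = 7

Invalid (Luhn sum mod 10 = 7)


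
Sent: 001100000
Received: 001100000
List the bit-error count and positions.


XOR: 000000000

0 errors (received matches sent)


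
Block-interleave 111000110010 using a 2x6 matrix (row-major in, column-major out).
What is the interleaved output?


Matrix:
  111000
  110010
Read columns: 111110000100

111110000100


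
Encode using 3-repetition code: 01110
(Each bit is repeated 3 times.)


Each bit -> 3 copies

000111111111000


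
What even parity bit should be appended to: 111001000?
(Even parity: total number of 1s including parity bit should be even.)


Number of 1s in data: 4
Parity bit: 0

0


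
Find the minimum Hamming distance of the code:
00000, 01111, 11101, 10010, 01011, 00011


Comparing all pairs, minimum distance: 1
Can detect 0 errors, correct 0 errors

1


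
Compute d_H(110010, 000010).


XOR: 110000
Count of 1s: 2

2


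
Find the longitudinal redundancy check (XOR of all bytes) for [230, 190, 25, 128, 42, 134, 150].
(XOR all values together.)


XOR chain: 230 ^ 190 ^ 25 ^ 128 ^ 42 ^ 134 ^ 150 = 251

251


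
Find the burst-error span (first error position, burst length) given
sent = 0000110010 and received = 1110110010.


XOR: 1110000000

Burst at position 0, length 3


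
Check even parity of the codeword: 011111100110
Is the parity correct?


Number of 1s: 8

Yes, parity is correct (8 ones)


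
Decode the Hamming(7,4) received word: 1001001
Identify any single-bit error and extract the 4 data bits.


Syndrome = 2: error at position 2

Data: 0001 (corrected bit 2)


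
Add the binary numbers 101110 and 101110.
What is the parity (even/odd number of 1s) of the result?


101110 = 46
101110 = 46
Sum = 92 = 1011100
1s count = 4

even parity (4 ones in 1011100)


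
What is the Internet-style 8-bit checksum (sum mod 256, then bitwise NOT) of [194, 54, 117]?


Sum = 365 mod 256 = 109
Complement = 146

146


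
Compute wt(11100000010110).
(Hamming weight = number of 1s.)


Counting 1s in 11100000010110

6


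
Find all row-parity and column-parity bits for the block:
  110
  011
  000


Row parities: 000
Column parities: 101

Row P: 000, Col P: 101, Corner: 0


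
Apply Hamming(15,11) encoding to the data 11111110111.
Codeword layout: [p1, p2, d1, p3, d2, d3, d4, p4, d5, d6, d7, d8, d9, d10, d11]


Parity bits: p1=1, p2=1, p3=0, p4=0

111011101110111


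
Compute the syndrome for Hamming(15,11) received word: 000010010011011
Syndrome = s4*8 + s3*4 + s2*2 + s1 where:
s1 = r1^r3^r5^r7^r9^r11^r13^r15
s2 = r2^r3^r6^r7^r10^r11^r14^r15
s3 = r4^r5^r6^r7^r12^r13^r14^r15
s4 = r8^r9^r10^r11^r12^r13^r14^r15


s1=1, s2=1, s3=0, s4=1

Syndrome = 11 (error at position 11)


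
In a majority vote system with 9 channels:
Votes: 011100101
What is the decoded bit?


Ones: 5 out of 9
Threshold: 5

1 (5/9 voted 1)


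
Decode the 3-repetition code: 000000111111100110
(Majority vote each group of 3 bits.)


Groups: 000, 000, 111, 111, 100, 110
Majority votes: 001101

001101


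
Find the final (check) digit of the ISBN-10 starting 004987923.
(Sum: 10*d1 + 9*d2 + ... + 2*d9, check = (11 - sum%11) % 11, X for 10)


Weighted sum: 226
226 mod 11 = 6

Check digit: 5


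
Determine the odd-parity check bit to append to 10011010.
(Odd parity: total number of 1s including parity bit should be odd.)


Number of 1s in data: 4
Parity bit: 1

1


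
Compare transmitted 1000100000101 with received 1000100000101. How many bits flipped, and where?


XOR: 0000000000000

0 errors (received matches sent)


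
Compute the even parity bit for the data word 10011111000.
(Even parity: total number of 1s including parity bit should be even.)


Number of 1s in data: 6
Parity bit: 0

0


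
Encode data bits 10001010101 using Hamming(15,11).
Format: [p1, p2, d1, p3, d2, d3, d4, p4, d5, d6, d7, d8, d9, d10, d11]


Parity bits: p1=1, p2=1, p3=0, p4=0

111000001010101


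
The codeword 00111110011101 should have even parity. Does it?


Number of 1s: 9

No, parity error (9 ones)


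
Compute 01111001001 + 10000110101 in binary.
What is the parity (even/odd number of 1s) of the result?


01111001001 = 969
10000110101 = 1077
Sum = 2046 = 11111111110
1s count = 10

even parity (10 ones in 11111111110)


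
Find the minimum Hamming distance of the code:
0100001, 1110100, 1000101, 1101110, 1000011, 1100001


Comparing all pairs, minimum distance: 1
Can detect 0 errors, correct 0 errors

1


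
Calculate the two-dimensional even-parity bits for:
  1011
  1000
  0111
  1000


Row parities: 1111
Column parities: 1100

Row P: 1111, Col P: 1100, Corner: 0


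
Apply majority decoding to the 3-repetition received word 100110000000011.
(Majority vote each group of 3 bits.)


Groups: 100, 110, 000, 000, 011
Majority votes: 01001

01001


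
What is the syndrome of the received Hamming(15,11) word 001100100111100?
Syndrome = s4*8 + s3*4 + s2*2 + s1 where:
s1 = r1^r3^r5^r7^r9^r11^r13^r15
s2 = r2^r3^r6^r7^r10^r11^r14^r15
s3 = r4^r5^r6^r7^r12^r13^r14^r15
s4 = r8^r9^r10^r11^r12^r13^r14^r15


s1=0, s2=0, s3=0, s4=0

Syndrome = 0 (no error)


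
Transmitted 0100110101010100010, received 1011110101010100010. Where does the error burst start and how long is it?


XOR: 1111000000000000000

Burst at position 0, length 4


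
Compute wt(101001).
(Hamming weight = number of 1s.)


Counting 1s in 101001

3


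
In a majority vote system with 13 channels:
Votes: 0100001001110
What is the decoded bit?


Ones: 5 out of 13
Threshold: 7

0 (5/13 voted 1)


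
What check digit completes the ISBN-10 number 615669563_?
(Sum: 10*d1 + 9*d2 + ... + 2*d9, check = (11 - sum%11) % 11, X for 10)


Weighted sum: 276
276 mod 11 = 1

Check digit: X


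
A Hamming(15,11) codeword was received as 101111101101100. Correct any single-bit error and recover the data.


Syndrome = 0: no error detected

Data: 11111101100 (no errors)


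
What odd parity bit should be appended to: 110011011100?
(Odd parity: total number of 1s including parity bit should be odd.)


Number of 1s in data: 7
Parity bit: 0

0


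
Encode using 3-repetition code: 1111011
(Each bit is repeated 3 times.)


Each bit -> 3 copies

111111111111000111111


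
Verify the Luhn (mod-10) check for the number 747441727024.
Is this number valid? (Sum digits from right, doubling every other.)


Luhn sum = 47
47 mod 10 = 7

Invalid (Luhn sum mod 10 = 7)


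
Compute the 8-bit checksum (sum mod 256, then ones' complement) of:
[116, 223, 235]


Sum = 574 mod 256 = 62
Complement = 193

193


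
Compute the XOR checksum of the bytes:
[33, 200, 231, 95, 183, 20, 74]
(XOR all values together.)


XOR chain: 33 ^ 200 ^ 231 ^ 95 ^ 183 ^ 20 ^ 74 = 184

184


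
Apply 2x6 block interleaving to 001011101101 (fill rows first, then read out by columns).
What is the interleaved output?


Matrix:
  001011
  101101
Read columns: 010011011011

010011011011


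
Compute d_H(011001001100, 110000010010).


XOR: 101001011110
Count of 1s: 7

7


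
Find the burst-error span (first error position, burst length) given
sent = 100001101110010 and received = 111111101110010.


XOR: 011110000000000

Burst at position 1, length 4


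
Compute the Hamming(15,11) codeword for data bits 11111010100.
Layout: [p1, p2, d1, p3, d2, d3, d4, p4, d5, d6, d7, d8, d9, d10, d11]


Parity bits: p1=0, p2=0, p3=0, p4=1

001011111010100


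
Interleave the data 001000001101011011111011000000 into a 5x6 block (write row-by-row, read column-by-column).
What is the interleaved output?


Matrix:
  001000
  001101
  011011
  111011
  000000
Read columns: 000100011011110010000011001110

000100011011110010000011001110


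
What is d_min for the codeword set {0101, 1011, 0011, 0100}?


Comparing all pairs, minimum distance: 1
Can detect 0 errors, correct 0 errors

1


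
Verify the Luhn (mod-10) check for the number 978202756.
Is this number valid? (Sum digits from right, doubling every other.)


Luhn sum = 44
44 mod 10 = 4

Invalid (Luhn sum mod 10 = 4)


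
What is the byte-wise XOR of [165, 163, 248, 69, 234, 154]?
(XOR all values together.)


XOR chain: 165 ^ 163 ^ 248 ^ 69 ^ 234 ^ 154 = 203

203


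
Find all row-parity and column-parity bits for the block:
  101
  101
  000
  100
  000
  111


Row parities: 000101
Column parities: 011

Row P: 000101, Col P: 011, Corner: 0


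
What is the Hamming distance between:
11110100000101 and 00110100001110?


XOR: 11000000001011
Count of 1s: 5

5


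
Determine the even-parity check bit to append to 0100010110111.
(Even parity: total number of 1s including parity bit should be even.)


Number of 1s in data: 7
Parity bit: 1

1


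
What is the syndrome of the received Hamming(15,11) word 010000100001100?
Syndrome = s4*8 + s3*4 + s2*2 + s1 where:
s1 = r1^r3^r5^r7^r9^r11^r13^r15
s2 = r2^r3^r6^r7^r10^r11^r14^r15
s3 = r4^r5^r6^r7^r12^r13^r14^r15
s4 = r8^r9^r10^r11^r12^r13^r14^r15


s1=0, s2=0, s3=1, s4=0

Syndrome = 4 (error at position 4)


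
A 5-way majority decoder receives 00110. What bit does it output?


Ones: 2 out of 5
Threshold: 3

0 (2/5 voted 1)


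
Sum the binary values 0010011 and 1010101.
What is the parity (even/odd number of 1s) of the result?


0010011 = 19
1010101 = 85
Sum = 104 = 1101000
1s count = 3

odd parity (3 ones in 1101000)


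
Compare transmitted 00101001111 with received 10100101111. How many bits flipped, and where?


XOR: 10001100000

3 error(s) at position(s): 0, 4, 5


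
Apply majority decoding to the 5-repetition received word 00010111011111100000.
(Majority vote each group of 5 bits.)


Groups: 00010, 11101, 11111, 00000
Majority votes: 0110

0110


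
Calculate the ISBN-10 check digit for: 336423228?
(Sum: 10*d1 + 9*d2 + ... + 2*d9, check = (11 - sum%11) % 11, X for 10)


Weighted sum: 190
190 mod 11 = 3

Check digit: 8


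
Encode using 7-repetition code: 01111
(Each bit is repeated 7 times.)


Each bit -> 7 copies

00000001111111111111111111111111111


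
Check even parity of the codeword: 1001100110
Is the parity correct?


Number of 1s: 5

No, parity error (5 ones)


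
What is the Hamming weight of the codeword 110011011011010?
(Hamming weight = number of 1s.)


Counting 1s in 110011011011010

9


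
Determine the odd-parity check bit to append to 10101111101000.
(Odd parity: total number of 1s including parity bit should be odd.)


Number of 1s in data: 8
Parity bit: 1

1


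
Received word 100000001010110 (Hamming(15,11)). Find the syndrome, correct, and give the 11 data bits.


Syndrome = 0: no error detected

Data: 00001010110 (no errors)


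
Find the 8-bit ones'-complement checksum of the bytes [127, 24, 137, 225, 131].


Sum = 644 mod 256 = 132
Complement = 123

123


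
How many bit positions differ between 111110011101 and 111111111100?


XOR: 000001100001
Count of 1s: 3

3


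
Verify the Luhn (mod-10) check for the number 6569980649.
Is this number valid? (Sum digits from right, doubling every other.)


Luhn sum = 60
60 mod 10 = 0

Valid (Luhn sum mod 10 = 0)


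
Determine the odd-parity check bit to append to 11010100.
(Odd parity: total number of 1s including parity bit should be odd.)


Number of 1s in data: 4
Parity bit: 1

1


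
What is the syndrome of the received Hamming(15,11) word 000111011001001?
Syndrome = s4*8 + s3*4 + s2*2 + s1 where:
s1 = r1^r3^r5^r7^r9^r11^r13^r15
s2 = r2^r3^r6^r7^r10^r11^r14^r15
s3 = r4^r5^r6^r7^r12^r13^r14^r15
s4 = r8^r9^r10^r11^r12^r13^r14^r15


s1=1, s2=0, s3=1, s4=0

Syndrome = 5 (error at position 5)


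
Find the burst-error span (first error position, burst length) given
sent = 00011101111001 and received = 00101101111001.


XOR: 00110000000000

Burst at position 2, length 2


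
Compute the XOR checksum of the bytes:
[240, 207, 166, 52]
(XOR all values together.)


XOR chain: 240 ^ 207 ^ 166 ^ 52 = 173

173


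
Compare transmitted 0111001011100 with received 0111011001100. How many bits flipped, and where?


XOR: 0000010010000

2 error(s) at position(s): 5, 8


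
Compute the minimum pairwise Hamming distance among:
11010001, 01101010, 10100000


Comparing all pairs, minimum distance: 4
Can detect 3 errors, correct 1 errors

4


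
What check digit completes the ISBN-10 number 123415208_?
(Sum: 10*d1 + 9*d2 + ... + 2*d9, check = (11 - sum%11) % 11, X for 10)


Weighted sum: 135
135 mod 11 = 3

Check digit: 8


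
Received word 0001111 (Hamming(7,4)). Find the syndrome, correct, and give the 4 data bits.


Syndrome = 0: no error detected

Data: 0111 (no errors)


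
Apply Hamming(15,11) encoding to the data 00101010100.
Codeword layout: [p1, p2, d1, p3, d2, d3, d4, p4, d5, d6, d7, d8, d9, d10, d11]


Parity bits: p1=1, p2=0, p3=0, p4=1

100001011010100


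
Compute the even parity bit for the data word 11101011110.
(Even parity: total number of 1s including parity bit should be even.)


Number of 1s in data: 8
Parity bit: 0

0


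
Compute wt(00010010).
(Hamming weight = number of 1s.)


Counting 1s in 00010010

2


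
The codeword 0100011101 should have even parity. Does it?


Number of 1s: 5

No, parity error (5 ones)


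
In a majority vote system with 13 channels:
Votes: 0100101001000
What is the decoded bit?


Ones: 4 out of 13
Threshold: 7

0 (4/13 voted 1)


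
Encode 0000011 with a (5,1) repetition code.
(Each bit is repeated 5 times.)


Each bit -> 5 copies

00000000000000000000000001111111111


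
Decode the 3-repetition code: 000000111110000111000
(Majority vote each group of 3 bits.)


Groups: 000, 000, 111, 110, 000, 111, 000
Majority votes: 0011010

0011010


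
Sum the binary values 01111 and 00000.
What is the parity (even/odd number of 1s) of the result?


01111 = 15
00000 = 0
Sum = 15 = 1111
1s count = 4

even parity (4 ones in 1111)


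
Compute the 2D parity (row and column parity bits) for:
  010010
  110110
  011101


Row parities: 000
Column parities: 111001

Row P: 000, Col P: 111001, Corner: 0


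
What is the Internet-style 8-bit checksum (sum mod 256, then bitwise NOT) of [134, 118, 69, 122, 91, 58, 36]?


Sum = 628 mod 256 = 116
Complement = 139

139


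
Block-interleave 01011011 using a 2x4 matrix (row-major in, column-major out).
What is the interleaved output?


Matrix:
  0101
  1011
Read columns: 01100111

01100111


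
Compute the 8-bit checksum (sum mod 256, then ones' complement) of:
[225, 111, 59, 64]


Sum = 459 mod 256 = 203
Complement = 52

52


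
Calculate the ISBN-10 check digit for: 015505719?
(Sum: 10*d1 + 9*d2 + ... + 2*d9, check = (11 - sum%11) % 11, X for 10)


Weighted sum: 158
158 mod 11 = 4

Check digit: 7


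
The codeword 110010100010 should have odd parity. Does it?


Number of 1s: 5

Yes, parity is correct (5 ones)


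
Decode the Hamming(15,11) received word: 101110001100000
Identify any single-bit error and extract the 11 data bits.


Syndrome = 0: no error detected

Data: 11001100000 (no errors)


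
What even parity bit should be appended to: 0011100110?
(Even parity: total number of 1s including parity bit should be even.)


Number of 1s in data: 5
Parity bit: 1

1


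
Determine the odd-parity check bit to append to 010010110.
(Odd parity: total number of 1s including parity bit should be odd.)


Number of 1s in data: 4
Parity bit: 1

1


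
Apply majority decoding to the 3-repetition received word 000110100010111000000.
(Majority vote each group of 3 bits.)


Groups: 000, 110, 100, 010, 111, 000, 000
Majority votes: 0100100

0100100


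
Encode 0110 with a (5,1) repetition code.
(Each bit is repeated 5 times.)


Each bit -> 5 copies

00000111111111100000


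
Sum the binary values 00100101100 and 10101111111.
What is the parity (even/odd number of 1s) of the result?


00100101100 = 300
10101111111 = 1407
Sum = 1707 = 11010101011
1s count = 7

odd parity (7 ones in 11010101011)


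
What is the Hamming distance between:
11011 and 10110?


XOR: 01101
Count of 1s: 3

3


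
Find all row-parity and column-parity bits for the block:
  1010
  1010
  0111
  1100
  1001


Row parities: 00100
Column parities: 0010

Row P: 00100, Col P: 0010, Corner: 1


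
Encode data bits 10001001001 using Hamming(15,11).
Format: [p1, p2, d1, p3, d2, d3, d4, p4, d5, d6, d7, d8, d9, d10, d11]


Parity bits: p1=1, p2=0, p3=0, p4=1

101000011001001


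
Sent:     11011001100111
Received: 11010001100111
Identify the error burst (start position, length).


XOR: 00001000000000

Burst at position 4, length 1


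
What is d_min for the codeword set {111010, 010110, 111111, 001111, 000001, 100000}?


Comparing all pairs, minimum distance: 2
Can detect 1 errors, correct 0 errors

2


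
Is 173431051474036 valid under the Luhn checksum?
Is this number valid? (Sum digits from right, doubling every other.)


Luhn sum = 59
59 mod 10 = 9

Invalid (Luhn sum mod 10 = 9)


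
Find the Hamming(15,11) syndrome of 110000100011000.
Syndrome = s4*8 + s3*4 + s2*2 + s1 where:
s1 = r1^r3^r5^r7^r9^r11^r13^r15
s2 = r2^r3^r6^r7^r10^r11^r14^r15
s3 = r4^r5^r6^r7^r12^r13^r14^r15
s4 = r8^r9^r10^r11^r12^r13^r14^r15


s1=1, s2=1, s3=0, s4=0

Syndrome = 3 (error at position 3)


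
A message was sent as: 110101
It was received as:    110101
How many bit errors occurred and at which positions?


XOR: 000000

0 errors (received matches sent)


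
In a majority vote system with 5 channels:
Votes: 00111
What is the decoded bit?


Ones: 3 out of 5
Threshold: 3

1 (3/5 voted 1)


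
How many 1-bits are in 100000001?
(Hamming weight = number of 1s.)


Counting 1s in 100000001

2


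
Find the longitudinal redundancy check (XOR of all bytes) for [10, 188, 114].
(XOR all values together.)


XOR chain: 10 ^ 188 ^ 114 = 196

196


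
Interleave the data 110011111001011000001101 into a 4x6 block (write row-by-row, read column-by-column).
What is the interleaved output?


Matrix:
  110011
  111001
  011000
  001101
Read columns: 110011100111000110001101

110011100111000110001101


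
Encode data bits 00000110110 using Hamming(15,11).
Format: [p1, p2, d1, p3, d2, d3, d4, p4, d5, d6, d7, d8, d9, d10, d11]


Parity bits: p1=0, p2=1, p3=0, p4=0

010000000110110


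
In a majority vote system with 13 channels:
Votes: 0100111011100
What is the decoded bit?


Ones: 7 out of 13
Threshold: 7

1 (7/13 voted 1)


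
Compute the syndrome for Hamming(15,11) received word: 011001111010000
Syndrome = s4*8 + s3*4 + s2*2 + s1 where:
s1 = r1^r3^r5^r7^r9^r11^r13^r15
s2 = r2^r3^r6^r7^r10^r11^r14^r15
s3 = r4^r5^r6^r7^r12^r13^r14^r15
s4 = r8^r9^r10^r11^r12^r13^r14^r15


s1=0, s2=1, s3=0, s4=1

Syndrome = 10 (error at position 10)


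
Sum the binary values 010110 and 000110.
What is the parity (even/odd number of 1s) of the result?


010110 = 22
000110 = 6
Sum = 28 = 11100
1s count = 3

odd parity (3 ones in 11100)


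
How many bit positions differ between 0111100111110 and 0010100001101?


XOR: 0101000110011
Count of 1s: 6

6


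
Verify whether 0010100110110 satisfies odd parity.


Number of 1s: 6

No, parity error (6 ones)


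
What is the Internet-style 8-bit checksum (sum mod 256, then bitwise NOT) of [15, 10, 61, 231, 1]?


Sum = 318 mod 256 = 62
Complement = 193

193


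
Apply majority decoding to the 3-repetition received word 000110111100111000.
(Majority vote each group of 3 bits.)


Groups: 000, 110, 111, 100, 111, 000
Majority votes: 011010

011010


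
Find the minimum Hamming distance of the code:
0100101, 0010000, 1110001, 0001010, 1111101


Comparing all pairs, minimum distance: 2
Can detect 1 errors, correct 0 errors

2


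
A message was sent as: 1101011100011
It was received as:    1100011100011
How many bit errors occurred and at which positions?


XOR: 0001000000000

1 error(s) at position(s): 3


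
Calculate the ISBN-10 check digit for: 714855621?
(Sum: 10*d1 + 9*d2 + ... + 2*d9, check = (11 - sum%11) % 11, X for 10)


Weighted sum: 254
254 mod 11 = 1

Check digit: X


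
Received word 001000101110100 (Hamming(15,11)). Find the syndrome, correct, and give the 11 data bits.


Syndrome = 1: error at position 1

Data: 10011110100 (corrected bit 1)


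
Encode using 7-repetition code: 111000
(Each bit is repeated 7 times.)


Each bit -> 7 copies

111111111111111111111000000000000000000000


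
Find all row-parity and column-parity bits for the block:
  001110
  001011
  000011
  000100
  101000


Row parities: 11010
Column parities: 101010

Row P: 11010, Col P: 101010, Corner: 1


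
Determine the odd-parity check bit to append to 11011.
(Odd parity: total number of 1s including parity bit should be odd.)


Number of 1s in data: 4
Parity bit: 1

1


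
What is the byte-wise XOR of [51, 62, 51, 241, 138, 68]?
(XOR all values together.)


XOR chain: 51 ^ 62 ^ 51 ^ 241 ^ 138 ^ 68 = 1

1


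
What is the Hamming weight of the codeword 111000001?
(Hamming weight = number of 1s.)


Counting 1s in 111000001

4


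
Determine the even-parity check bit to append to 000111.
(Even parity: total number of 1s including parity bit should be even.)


Number of 1s in data: 3
Parity bit: 1

1


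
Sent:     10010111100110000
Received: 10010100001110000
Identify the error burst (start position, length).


XOR: 00000011101000000

Burst at position 6, length 5


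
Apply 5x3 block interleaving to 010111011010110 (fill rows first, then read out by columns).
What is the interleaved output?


Matrix:
  010
  111
  011
  010
  110
Read columns: 010011111101100

010011111101100


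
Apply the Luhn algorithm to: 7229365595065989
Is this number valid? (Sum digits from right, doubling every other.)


Luhn sum = 84
84 mod 10 = 4

Invalid (Luhn sum mod 10 = 4)


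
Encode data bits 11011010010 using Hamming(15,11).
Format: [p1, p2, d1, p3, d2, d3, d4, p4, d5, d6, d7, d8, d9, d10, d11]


Parity bits: p1=1, p2=0, p3=1, p4=1

101110111010010


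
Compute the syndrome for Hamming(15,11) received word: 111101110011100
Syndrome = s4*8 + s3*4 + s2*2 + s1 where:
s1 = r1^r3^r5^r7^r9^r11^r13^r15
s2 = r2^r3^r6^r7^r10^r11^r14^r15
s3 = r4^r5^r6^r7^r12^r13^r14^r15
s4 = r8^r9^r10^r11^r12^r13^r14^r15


s1=1, s2=1, s3=1, s4=0

Syndrome = 7 (error at position 7)


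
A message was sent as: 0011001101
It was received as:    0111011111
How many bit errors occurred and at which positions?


XOR: 0100010010

3 error(s) at position(s): 1, 5, 8


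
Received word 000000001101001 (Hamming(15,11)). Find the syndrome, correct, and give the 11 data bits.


Syndrome = 0: no error detected

Data: 00001101001 (no errors)


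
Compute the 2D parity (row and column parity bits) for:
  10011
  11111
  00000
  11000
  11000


Row parities: 11000
Column parities: 01100

Row P: 11000, Col P: 01100, Corner: 0


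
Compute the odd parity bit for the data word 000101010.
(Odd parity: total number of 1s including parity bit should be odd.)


Number of 1s in data: 3
Parity bit: 0

0


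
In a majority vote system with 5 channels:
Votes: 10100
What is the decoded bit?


Ones: 2 out of 5
Threshold: 3

0 (2/5 voted 1)


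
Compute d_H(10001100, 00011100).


XOR: 10010000
Count of 1s: 2

2


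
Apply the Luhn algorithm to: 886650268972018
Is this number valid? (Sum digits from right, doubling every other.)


Luhn sum = 72
72 mod 10 = 2

Invalid (Luhn sum mod 10 = 2)


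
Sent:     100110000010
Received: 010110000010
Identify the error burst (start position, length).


XOR: 110000000000

Burst at position 0, length 2


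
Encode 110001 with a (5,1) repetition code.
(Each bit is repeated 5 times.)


Each bit -> 5 copies

111111111100000000000000011111


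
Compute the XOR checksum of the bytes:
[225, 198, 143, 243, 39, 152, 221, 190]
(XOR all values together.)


XOR chain: 225 ^ 198 ^ 143 ^ 243 ^ 39 ^ 152 ^ 221 ^ 190 = 135

135


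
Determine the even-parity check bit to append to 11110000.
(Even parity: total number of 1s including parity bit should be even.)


Number of 1s in data: 4
Parity bit: 0

0


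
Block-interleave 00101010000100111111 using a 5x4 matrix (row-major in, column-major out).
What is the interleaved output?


Matrix:
  0010
  1010
  0001
  0011
  1111
Read columns: 01001000011101100111

01001000011101100111


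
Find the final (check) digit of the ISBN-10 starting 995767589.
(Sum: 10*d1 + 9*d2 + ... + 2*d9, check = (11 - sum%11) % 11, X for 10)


Weighted sum: 393
393 mod 11 = 8

Check digit: 3


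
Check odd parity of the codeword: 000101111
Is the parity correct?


Number of 1s: 5

Yes, parity is correct (5 ones)


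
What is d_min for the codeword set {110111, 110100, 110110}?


Comparing all pairs, minimum distance: 1
Can detect 0 errors, correct 0 errors

1


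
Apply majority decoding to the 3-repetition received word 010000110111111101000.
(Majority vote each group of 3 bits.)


Groups: 010, 000, 110, 111, 111, 101, 000
Majority votes: 0011110

0011110


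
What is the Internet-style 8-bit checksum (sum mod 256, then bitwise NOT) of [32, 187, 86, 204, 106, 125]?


Sum = 740 mod 256 = 228
Complement = 27

27


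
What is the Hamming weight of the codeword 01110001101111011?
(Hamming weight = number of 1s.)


Counting 1s in 01110001101111011

11


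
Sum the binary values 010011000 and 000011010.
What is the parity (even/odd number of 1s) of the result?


010011000 = 152
000011010 = 26
Sum = 178 = 10110010
1s count = 4

even parity (4 ones in 10110010)


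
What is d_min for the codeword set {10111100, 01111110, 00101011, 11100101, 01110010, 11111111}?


Comparing all pairs, minimum distance: 2
Can detect 1 errors, correct 0 errors

2


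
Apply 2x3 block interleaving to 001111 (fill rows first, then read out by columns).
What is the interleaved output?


Matrix:
  001
  111
Read columns: 010111

010111


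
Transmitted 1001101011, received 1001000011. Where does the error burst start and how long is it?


XOR: 0000101000

Burst at position 4, length 3


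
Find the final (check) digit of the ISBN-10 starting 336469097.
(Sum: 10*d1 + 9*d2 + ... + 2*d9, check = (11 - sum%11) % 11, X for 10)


Weighted sum: 255
255 mod 11 = 2

Check digit: 9


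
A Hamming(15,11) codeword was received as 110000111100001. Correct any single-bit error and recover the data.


Syndrome = 0: no error detected

Data: 00011100001 (no errors)


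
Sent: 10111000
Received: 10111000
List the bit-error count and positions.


XOR: 00000000

0 errors (received matches sent)


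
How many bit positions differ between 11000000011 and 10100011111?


XOR: 01100011100
Count of 1s: 5

5


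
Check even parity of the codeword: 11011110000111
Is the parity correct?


Number of 1s: 9

No, parity error (9 ones)


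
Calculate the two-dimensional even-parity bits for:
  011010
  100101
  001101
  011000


Row parities: 1110
Column parities: 101010

Row P: 1110, Col P: 101010, Corner: 1


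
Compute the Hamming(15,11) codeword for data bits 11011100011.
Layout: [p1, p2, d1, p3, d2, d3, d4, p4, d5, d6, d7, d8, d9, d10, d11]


Parity bits: p1=1, p2=1, p3=0, p4=0

111010101100011


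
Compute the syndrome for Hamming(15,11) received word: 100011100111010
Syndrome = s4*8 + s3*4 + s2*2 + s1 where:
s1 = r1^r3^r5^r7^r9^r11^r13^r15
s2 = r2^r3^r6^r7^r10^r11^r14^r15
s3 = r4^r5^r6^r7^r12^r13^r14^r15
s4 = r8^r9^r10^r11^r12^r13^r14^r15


s1=0, s2=1, s3=1, s4=0

Syndrome = 6 (error at position 6)


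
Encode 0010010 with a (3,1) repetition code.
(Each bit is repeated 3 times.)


Each bit -> 3 copies

000000111000000111000


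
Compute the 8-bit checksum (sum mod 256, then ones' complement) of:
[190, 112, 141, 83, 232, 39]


Sum = 797 mod 256 = 29
Complement = 226

226


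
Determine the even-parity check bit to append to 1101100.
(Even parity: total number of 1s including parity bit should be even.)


Number of 1s in data: 4
Parity bit: 0

0


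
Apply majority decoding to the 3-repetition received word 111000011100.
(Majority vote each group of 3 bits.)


Groups: 111, 000, 011, 100
Majority votes: 1010

1010


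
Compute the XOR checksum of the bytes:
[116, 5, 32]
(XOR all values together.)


XOR chain: 116 ^ 5 ^ 32 = 81

81


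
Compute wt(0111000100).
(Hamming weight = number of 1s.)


Counting 1s in 0111000100

4


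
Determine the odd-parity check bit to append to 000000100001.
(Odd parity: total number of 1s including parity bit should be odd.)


Number of 1s in data: 2
Parity bit: 1

1


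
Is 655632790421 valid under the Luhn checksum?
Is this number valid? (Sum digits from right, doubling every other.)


Luhn sum = 46
46 mod 10 = 6

Invalid (Luhn sum mod 10 = 6)


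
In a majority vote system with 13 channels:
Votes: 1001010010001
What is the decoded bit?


Ones: 5 out of 13
Threshold: 7

0 (5/13 voted 1)


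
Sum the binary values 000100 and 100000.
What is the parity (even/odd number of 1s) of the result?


000100 = 4
100000 = 32
Sum = 36 = 100100
1s count = 2

even parity (2 ones in 100100)


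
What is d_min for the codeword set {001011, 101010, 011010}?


Comparing all pairs, minimum distance: 2
Can detect 1 errors, correct 0 errors

2


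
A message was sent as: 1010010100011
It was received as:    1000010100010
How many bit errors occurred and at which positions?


XOR: 0010000000001

2 error(s) at position(s): 2, 12


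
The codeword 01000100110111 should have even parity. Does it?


Number of 1s: 7

No, parity error (7 ones)


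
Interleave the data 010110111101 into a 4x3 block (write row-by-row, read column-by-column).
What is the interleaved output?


Matrix:
  010
  110
  111
  101
Read columns: 011111100011

011111100011


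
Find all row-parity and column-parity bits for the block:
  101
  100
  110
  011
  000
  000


Row parities: 010000
Column parities: 100

Row P: 010000, Col P: 100, Corner: 1


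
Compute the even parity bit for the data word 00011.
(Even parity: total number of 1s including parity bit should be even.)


Number of 1s in data: 2
Parity bit: 0

0


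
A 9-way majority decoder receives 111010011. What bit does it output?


Ones: 6 out of 9
Threshold: 5

1 (6/9 voted 1)


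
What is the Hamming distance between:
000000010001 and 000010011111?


XOR: 000010001110
Count of 1s: 4

4


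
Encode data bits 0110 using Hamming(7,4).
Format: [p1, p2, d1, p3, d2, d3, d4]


Parity bits: p1=1, p2=1, p3=0

1100110


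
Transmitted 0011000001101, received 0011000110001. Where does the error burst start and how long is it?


XOR: 0000000111100

Burst at position 7, length 4


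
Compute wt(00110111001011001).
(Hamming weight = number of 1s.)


Counting 1s in 00110111001011001

9
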